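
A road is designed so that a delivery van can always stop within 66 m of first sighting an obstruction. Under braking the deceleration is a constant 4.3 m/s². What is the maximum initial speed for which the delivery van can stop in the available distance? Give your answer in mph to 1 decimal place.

Maximum speed ≈ 53.3 mph

v²/(2a) = d ⇒ v = √(2 × 4.300 × 66) = √567.60 = 23.8244 m/s.
23.8244 m/s ÷ 0.44704 = 53.294 mph.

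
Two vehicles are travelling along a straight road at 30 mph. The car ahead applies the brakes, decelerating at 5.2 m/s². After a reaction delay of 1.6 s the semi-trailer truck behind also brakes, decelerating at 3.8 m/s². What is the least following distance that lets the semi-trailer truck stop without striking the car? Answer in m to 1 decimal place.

Minimum gap ≈ 27.8 m

30 mph × 0.44704 = 13.4112 m/s.
Leader travels v²/(2a_L) = 179.860 / 10.400 = 17.294 m before stopping.
Follower covers v·t_r = 13.4112 × 1.6 = 21.458 m while reacting, then v²/(2a_F) = 179.860 / 7.600 = 23.666 m while braking, for a total of 21.458 + 23.666 = 45.124 m.
Since a_F ≤ a_L and the follower starts braking later, the follower is never slower than the leader, so the closest approach is when both have stopped.
Minimum gap = 45.124 − 17.294 = 27.830 m.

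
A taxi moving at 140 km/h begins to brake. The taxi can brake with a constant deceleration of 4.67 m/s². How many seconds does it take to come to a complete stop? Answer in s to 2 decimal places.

140 km/h ÷ 3.6 = 38.8889 m/s.
Braking time = v/a = 38.8889 / 4.670 = 8.327 s.

Braking time ≈ 8.33 s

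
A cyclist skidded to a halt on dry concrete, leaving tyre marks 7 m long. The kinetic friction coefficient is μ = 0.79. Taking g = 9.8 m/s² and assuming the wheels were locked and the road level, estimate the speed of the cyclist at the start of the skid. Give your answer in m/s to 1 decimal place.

Deceleration a = μg = 0.79 × 9.8 = 7.742 m/s².
v = √(2a·d) = √(2 × 7.742 × 7) = √108.388 = 10.4110 m/s.

Initial speed ≈ 10.4 m/s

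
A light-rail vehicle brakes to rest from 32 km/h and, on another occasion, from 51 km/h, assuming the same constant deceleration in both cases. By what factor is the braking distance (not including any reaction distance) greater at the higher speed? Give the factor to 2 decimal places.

Factor ≈ 2.54

Braking distance d = v²/(2a), so with a fixed, d ∝ v².
Factor = (51/32)² = 1.5938² = 2.5402.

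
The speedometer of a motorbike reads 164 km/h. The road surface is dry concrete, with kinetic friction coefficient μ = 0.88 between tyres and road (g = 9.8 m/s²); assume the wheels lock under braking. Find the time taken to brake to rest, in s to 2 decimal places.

164 km/h ÷ 3.6 = 45.5556 m/s.
a = μg = 0.88 × 9.8 = 8.624 m/s².
Braking time = v/a = 45.5556 / 8.624 = 5.282 s.

Braking time ≈ 5.28 s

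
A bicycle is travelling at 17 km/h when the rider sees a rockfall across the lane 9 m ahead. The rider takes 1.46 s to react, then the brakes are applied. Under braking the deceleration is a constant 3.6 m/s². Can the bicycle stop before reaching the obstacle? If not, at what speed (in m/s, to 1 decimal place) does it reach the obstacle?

No — it strikes the obstacle at 2.7 m/s

17 km/h ÷ 3.6 = 4.7222 m/s.
Reaction distance = 4.7222 × 1.46 = 6.894 m.
Braking distance needed to stop: v²/(2a) = 22.299 / 7.200 = 3.097 m, so total needed = 6.894 + 3.097 = 9.991 m > 9 m — it cannot stop.
Distance remaining when braking begins: 9 − 6.894 = 2.106 m.
v² = v₀² − 2a·d = 22.299 − 2 × 3.600 × 2.106 = 7.136 m²/s².
v = √7.136 = 2.671 m/s.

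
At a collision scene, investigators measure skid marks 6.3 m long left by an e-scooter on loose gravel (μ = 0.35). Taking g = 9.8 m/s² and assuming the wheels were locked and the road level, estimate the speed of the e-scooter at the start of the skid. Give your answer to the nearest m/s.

Deceleration a = μg = 0.35 × 9.8 = 3.430 m/s².
v = √(2a·d) = √(2 × 3.430 × 6.3) = √43.218 = 6.5740 m/s.

Initial speed ≈ 7 m/s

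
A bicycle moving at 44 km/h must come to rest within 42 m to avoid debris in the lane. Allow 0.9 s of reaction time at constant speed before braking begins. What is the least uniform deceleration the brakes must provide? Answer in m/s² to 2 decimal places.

Required deceleration ≈ 2.41 m/s²

44 km/h ÷ 3.6 = 12.2222 m/s.
Distance covered during reaction = 12.2222 × 0.9 = 11.000 m.
Distance available for braking: 42 − 11.000 = 31.000 m.
v² = 2a·d ⇒ a = v²/(2d) = 12.2222² / (2 × 31.000) = 149.382 / 62.000 = 2.4094 m/s².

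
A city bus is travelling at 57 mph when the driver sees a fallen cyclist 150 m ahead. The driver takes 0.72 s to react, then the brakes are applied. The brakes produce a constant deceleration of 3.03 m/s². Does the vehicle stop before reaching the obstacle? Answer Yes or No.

57 mph × 0.44704 = 25.4813 m/s.
Reaction distance = 25.4813 × 0.72 = 18.347 m.
Braking distance = v²/(2a) = 649.297 / 6.060 = 107.145 m.
Total stopping distance = 18.347 + 107.145 = 125.492 m, vs 150 m available — it stops with 150 − 125.492 = 24.508 m to spare.

Yes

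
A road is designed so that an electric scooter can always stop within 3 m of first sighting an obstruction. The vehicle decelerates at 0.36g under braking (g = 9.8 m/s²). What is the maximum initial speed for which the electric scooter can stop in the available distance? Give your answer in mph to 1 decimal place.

Maximum speed ≈ 10.3 mph

a = 0.36 × 9.8 = 3.528 m/s².
v²/(2a) = d ⇒ v = √(2 × 3.528 × 3) = √21.17 = 4.6011 m/s.
4.6011 m/s ÷ 0.44704 = 10.292 mph.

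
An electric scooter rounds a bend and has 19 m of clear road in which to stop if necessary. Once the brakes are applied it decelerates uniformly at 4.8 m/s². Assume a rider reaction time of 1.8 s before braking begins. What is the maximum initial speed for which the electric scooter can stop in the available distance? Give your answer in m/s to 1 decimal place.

Stopping distance: v·t_r + v²/(2a) = 19 with t_r = 1.8 s and a = 4.800 m/s².
So v² + 17.280 v − 182.40 = 0.
Positive root: v = −a·t_r + √((a·t_r)² + 2a·d) = −8.640 + √(74.650 + 182.40) = 7.3928 m/s.

Maximum speed ≈ 7.4 m/s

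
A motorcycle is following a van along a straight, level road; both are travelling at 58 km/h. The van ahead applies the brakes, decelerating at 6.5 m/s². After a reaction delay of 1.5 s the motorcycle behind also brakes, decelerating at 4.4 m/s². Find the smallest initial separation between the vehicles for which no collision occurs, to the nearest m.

58 km/h ÷ 3.6 = 16.1111 m/s.
Leader travels v²/(2a_L) = 259.568 / 13.000 = 19.967 m before stopping.
Follower covers v·t_r = 16.1111 × 1.5 = 24.167 m while reacting, then v²/(2a_F) = 259.568 / 8.800 = 29.496 m while braking, for a total of 24.167 + 29.496 = 53.663 m.
Since a_F ≤ a_L and the follower starts braking later, the follower is never slower than the leader, so the closest approach is when both have stopped.
Minimum gap = 53.663 − 19.967 = 33.696 m.

Minimum gap ≈ 34 m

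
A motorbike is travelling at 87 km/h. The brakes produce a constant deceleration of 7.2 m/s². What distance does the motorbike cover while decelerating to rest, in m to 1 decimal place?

Braking distance ≈ 40.6 m

87 km/h ÷ 3.6 = 24.1667 m/s.
Braking distance = v²/(2a) = 24.1667² / (2 × 7.200) = 584.029 / 14.400 = 40.558 m.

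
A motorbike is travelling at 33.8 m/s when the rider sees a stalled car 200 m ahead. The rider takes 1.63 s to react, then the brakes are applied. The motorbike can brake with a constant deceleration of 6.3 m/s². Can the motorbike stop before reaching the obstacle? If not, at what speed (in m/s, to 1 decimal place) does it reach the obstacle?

Yes — it stops about 54.2 m short of the obstacle, so it never reaches it

Reaction distance = 33.8000 × 1.63 = 55.094 m.
Braking distance = v²/(2a) = 1142.440 / 12.600 = 90.670 m.
Total stopping distance = 55.094 + 90.670 = 145.764 m, vs 200 m available — it stops with 200 − 145.764 = 54.236 m to spare.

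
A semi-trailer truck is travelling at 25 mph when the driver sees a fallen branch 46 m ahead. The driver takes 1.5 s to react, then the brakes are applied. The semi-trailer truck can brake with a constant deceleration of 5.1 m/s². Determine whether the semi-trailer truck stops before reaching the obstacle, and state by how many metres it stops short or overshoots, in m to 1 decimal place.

Yes — it stops 17.0 m short of the obstacle

25 mph × 0.44704 = 11.1760 m/s.
Reaction distance = 11.1760 × 1.5 = 16.764 m.
Braking distance = v²/(2a) = 124.903 / 10.200 = 12.245 m.
Total stopping distance = 16.764 + 12.245 = 29.009 m, vs 46 m available — it stops with 46 − 29.009 = 16.991 m to spare.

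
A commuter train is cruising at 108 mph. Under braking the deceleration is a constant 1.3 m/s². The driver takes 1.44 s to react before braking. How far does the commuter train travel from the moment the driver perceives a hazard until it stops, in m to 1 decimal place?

108 mph × 0.44704 = 48.2803 m/s.
Reaction distance = v·t_r = 48.2803 × 1.44 = 69.524 m.
Braking distance = v²/(2a) = 48.2803² / (2 × 1.300) = 2330.987 / 2.600 = 896.533 m.
Total = 69.524 + 896.533 = 966.057 m.

Total stopping distance ≈ 966.1 m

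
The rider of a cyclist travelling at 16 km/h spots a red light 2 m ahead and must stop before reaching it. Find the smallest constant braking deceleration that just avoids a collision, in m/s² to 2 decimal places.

16 km/h ÷ 3.6 = 4.4444 m/s.
v² = 2a·d ⇒ a = v²/(2d) = 4.4444² / (2 × 2.000) = 19.753 / 4.000 = 4.9383 m/s².

Required deceleration ≈ 4.94 m/s²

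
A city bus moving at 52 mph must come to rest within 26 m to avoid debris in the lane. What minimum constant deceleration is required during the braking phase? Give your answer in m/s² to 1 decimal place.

Required deceleration ≈ 10.4 m/s²

52 mph × 0.44704 = 23.2461 m/s.
v² = 2a·d ⇒ a = v²/(2d) = 23.2461² / (2 × 26.000) = 540.381 / 52.000 = 10.3919 m/s².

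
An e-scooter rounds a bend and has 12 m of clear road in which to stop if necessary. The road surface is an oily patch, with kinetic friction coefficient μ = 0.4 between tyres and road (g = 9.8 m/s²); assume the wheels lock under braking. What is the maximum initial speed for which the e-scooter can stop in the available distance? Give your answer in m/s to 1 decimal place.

Maximum speed ≈ 9.7 m/s

a = μg = 0.4 × 9.8 = 3.920 m/s².
v²/(2a) = d ⇒ v = √(2 × 3.920 × 12) = √94.08 = 9.6995 m/s.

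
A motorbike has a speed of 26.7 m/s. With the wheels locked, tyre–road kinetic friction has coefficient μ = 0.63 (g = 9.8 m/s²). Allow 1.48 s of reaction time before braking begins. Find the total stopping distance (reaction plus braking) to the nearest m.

a = μg = 0.63 × 9.8 = 6.174 m/s².
Reaction distance = v·t_r = 26.7000 × 1.48 = 39.516 m.
Braking distance = v²/(2a) = 26.7000² / (2 × 6.174) = 712.890 / 12.348 = 57.733 m.
Total = 39.516 + 57.733 = 97.249 m.

Total stopping distance ≈ 97 m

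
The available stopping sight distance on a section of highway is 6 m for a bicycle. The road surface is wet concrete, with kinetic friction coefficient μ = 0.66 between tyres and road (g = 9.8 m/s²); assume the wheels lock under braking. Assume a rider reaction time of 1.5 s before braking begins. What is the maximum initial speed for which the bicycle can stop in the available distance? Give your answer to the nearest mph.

a = μg = 0.66 × 9.8 = 6.468 m/s².
Stopping distance: v·t_r + v²/(2a) = 6 with t_r = 1.5 s and a = 6.468 m/s².
So v² + 19.404 v − 77.62 = 0.
Positive root: v = −a·t_r + √((a·t_r)² + 2a·d) = −9.702 + √(94.129 + 77.62) = 3.4033 m/s.
3.4033 m/s ÷ 0.44704 = 7.613 mph.

Maximum speed ≈ 8 mph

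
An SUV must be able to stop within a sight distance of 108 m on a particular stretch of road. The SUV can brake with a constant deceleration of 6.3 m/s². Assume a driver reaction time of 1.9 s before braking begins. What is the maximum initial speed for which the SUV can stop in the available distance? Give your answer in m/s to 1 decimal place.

Maximum speed ≈ 26.8 m/s

Stopping distance: v·t_r + v²/(2a) = 108 with t_r = 1.9 s and a = 6.300 m/s².
So v² + 23.940 v − 1360.80 = 0.
Positive root: v = −a·t_r + √((a·t_r)² + 2a·d) = −11.970 + √(143.281 + 1360.80) = 26.8125 m/s.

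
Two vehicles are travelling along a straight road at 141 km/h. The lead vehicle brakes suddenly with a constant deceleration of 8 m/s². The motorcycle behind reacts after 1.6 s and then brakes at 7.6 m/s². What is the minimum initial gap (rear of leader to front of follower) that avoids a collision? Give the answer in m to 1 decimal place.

141 km/h ÷ 3.6 = 39.1667 m/s.
Leader travels v²/(2a_L) = 1534.030 / 16.000 = 95.877 m before stopping.
Follower covers v·t_r = 39.1667 × 1.6 = 62.667 m while reacting, then v²/(2a_F) = 1534.030 / 15.200 = 100.923 m while braking, for a total of 62.667 + 100.923 = 163.590 m.
Since a_F ≤ a_L and the follower starts braking later, the follower is never slower than the leader, so the closest approach is when both have stopped.
Minimum gap = 163.590 − 95.877 = 67.713 m.

Minimum gap ≈ 67.7 m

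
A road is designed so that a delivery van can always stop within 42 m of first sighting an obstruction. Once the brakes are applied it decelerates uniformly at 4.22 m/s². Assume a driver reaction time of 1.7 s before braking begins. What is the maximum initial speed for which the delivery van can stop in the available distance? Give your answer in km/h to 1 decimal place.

Maximum speed ≈ 46.7 km/h

Stopping distance: v·t_r + v²/(2a) = 42 with t_r = 1.7 s and a = 4.220 m/s².
So v² + 14.348 v − 354.48 = 0.
Positive root: v = −a·t_r + √((a·t_r)² + 2a·d) = −7.174 + √(51.466 + 354.48) = 12.9741 m/s.
12.9741 m/s × 3.6 = 46.707 km/h.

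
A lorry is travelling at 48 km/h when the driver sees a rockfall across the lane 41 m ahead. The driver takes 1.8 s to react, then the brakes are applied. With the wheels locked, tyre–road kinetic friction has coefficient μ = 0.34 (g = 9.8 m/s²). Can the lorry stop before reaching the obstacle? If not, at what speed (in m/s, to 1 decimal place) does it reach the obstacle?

No — it strikes the obstacle at 8.0 m/s

48 km/h ÷ 3.6 = 13.3333 m/s.
a = μg = 0.34 × 9.8 = 3.332 m/s².
Reaction distance = 13.3333 × 1.8 = 24.000 m.
Braking distance needed to stop: v²/(2a) = 177.777 / 6.664 = 26.677 m, so total needed = 24.000 + 26.677 = 50.677 m > 41 m — it cannot stop.
Distance remaining when braking begins: 41 − 24.000 = 17.000 m.
v² = v₀² − 2a·d = 177.777 − 2 × 3.332 × 17.000 = 64.489 m²/s².
v = √64.489 = 8.031 m/s.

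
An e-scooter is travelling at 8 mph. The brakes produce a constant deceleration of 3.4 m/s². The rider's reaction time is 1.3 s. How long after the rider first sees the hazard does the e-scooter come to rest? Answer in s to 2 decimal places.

Total time ≈ 2.35 s

8 mph × 0.44704 = 3.5763 m/s.
Braking time = v/a = 3.5763 / 3.400 = 1.052 s.
Total = 1.3 + 1.052 = 2.352 s.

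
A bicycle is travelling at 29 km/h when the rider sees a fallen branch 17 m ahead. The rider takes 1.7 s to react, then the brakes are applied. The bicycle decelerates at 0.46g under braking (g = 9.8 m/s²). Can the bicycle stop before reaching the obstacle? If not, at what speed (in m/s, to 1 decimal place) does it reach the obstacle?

29 km/h ÷ 3.6 = 8.0556 m/s.
a = 0.46 × 9.8 = 4.508 m/s².
Reaction distance = 8.0556 × 1.7 = 13.695 m.
Braking distance needed to stop: v²/(2a) = 64.893 / 9.016 = 7.198 m, so total needed = 13.695 + 7.198 = 20.893 m > 17 m — it cannot stop.
Distance remaining when braking begins: 17 − 13.695 = 3.305 m.
v² = v₀² − 2a·d = 64.893 − 2 × 4.508 × 3.305 = 35.095 m²/s².
v = √35.095 = 5.924 m/s.

No — it strikes the obstacle at 5.9 m/s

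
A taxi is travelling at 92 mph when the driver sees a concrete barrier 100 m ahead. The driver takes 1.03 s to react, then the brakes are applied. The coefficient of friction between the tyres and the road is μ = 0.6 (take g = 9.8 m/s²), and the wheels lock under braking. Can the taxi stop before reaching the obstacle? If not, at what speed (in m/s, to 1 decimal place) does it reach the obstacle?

No — it strikes the obstacle at 31.8 m/s

92 mph × 0.44704 = 41.1277 m/s.
a = μg = 0.6 × 9.8 = 5.880 m/s².
Reaction distance = 41.1277 × 1.03 = 42.362 m.
Braking distance needed to stop: v²/(2a) = 1691.488 / 11.760 = 143.834 m, so total needed = 42.362 + 143.834 = 186.196 m > 100 m — it cannot stop.
Distance remaining when braking begins: 100 − 42.362 = 57.638 m.
v² = v₀² − 2a·d = 1691.488 − 2 × 5.880 × 57.638 = 1013.665 m²/s².
v = √1013.665 = 31.838 m/s.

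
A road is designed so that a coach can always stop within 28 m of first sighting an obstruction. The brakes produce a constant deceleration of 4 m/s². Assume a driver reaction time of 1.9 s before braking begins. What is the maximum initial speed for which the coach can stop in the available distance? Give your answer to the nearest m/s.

Maximum speed ≈ 9 m/s

Stopping distance: v·t_r + v²/(2a) = 28 with t_r = 1.9 s and a = 4.000 m/s².
So v² + 15.200 v − 224.00 = 0.
Positive root: v = −a·t_r + √((a·t_r)² + 2a·d) = −7.600 + √(57.760 + 224.00) = 9.1857 m/s.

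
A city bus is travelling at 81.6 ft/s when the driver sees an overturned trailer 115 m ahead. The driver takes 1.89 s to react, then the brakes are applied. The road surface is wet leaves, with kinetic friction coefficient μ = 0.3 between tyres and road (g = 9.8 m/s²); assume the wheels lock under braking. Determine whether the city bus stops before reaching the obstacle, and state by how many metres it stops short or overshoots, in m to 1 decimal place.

81.6 ft/s × 0.3048 = 24.8717 m/s.
a = μg = 0.3 × 9.8 = 2.940 m/s².
Reaction distance = 24.8717 × 1.89 = 47.008 m.
Braking distance = v²/(2a) = 618.601 / 5.880 = 105.204 m.
Total stopping distance = 47.008 + 105.204 = 152.212 m, vs 115 m available — it cannot stop in time and overshoots by 152.212 − 115 = 37.212 m.

No — it overshoots by 37.2 m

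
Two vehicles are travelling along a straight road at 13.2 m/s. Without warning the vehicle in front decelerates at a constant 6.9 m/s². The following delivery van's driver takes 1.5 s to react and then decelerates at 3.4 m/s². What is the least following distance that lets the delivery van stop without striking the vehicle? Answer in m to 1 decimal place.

Minimum gap ≈ 32.8 m

Leader travels v²/(2a_L) = 174.240 / 13.800 = 12.626 m before stopping.
Follower covers v·t_r = 13.2000 × 1.5 = 19.800 m while reacting, then v²/(2a_F) = 174.240 / 6.800 = 25.624 m while braking, for a total of 19.800 + 25.624 = 45.424 m.
Since a_F ≤ a_L and the follower starts braking later, the follower is never slower than the leader, so the closest approach is when both have stopped.
Minimum gap = 45.424 − 12.626 = 32.798 m.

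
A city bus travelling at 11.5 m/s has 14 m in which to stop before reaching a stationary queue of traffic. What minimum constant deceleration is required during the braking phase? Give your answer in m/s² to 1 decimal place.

v² = 2a·d ⇒ a = v²/(2d) = 11.5000² / (2 × 14.000) = 132.250 / 28.000 = 4.7232 m/s².

Required deceleration ≈ 4.7 m/s²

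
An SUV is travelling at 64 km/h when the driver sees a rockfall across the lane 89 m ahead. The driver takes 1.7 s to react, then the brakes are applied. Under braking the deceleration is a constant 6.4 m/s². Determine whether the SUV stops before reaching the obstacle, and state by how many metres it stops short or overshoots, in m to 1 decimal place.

Yes — it stops 34.1 m short of the obstacle

64 km/h ÷ 3.6 = 17.7778 m/s.
Reaction distance = 17.7778 × 1.7 = 30.222 m.
Braking distance = v²/(2a) = 316.050 / 12.800 = 24.691 m.
Total stopping distance = 30.222 + 24.691 = 54.913 m, vs 89 m available — it stops with 89 − 54.913 = 34.087 m to spare.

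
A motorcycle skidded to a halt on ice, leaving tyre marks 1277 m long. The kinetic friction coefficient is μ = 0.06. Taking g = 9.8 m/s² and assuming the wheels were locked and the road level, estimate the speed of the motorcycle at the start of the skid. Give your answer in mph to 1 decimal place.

Deceleration a = μg = 0.06 × 9.8 = 0.588 m/s².
v = √(2a·d) = √(2 × 0.588 × 1277) = √1501.752 = 38.7524 m/s.
= 38.7524 ÷ 0.44704 = 86.687 mph.

Initial speed ≈ 86.7 mph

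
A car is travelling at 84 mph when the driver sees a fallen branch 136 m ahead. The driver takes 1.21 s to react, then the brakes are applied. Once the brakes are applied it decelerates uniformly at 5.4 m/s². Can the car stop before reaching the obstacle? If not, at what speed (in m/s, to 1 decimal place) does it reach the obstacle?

84 mph × 0.44704 = 37.5514 m/s.
Reaction distance = 37.5514 × 1.21 = 45.437 m.
Braking distance needed to stop: v²/(2a) = 1410.108 / 10.800 = 130.566 m, so total needed = 45.437 + 130.566 = 176.003 m > 136 m — it cannot stop.
Distance remaining when braking begins: 136 − 45.437 = 90.563 m.
v² = v₀² − 2a·d = 1410.108 − 2 × 5.400 × 90.563 = 432.028 m²/s².
v = √432.028 = 20.785 m/s.

No — it strikes the obstacle at 20.8 m/s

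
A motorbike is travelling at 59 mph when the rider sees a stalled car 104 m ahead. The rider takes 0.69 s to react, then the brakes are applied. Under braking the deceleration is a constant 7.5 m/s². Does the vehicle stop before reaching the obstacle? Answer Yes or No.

Yes

59 mph × 0.44704 = 26.3754 m/s.
Reaction distance = 26.3754 × 0.69 = 18.199 m.
Braking distance = v²/(2a) = 695.662 / 15.000 = 46.377 m.
Total stopping distance = 18.199 + 46.377 = 64.576 m, vs 104 m available — it stops with 104 − 64.576 = 39.424 m to spare.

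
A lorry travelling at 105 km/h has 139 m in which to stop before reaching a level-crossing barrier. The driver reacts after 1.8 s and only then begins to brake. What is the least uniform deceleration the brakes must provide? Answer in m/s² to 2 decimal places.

Required deceleration ≈ 4.92 m/s²

105 km/h ÷ 3.6 = 29.1667 m/s.
Distance covered during reaction = 29.1667 × 1.8 = 52.500 m.
Distance available for braking: 139 − 52.500 = 86.500 m.
v² = 2a·d ⇒ a = v²/(2d) = 29.1667² / (2 × 86.500) = 850.696 / 173.000 = 4.9173 m/s².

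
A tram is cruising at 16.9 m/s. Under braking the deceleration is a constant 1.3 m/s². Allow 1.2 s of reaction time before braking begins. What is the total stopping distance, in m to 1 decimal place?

Total stopping distance ≈ 130.1 m

Reaction distance = v·t_r = 16.9000 × 1.2 = 20.280 m.
Braking distance = v²/(2a) = 16.9000² / (2 × 1.300) = 285.610 / 2.600 = 109.850 m.
Total = 20.280 + 109.850 = 130.130 m.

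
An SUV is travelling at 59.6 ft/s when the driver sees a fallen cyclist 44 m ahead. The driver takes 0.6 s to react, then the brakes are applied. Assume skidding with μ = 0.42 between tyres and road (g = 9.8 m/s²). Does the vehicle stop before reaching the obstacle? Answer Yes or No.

59.6 ft/s × 0.3048 = 18.1661 m/s.
a = μg = 0.42 × 9.8 = 4.116 m/s².
Reaction distance = 18.1661 × 0.6 = 10.900 m.
Braking distance = v²/(2a) = 330.007 / 8.232 = 40.088 m.
Total stopping distance = 10.900 + 40.088 = 50.988 m, vs 44 m available — it cannot stop in time and overshoots by 50.988 − 44 = 6.988 m.

No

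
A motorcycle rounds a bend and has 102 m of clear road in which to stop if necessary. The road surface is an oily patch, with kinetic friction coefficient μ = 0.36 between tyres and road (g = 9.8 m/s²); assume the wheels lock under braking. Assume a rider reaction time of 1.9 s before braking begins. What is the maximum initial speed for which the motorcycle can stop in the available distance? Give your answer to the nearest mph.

a = μg = 0.36 × 9.8 = 3.528 m/s².
Stopping distance: v·t_r + v²/(2a) = 102 with t_r = 1.9 s and a = 3.528 m/s².
So v² + 13.406 v − 719.71 = 0.
Positive root: v = −a·t_r + √((a·t_r)² + 2a·d) = −6.703 + √(44.930 + 719.71) = 20.9491 m/s.
20.9491 m/s ÷ 0.44704 = 46.862 mph.

Maximum speed ≈ 47 mph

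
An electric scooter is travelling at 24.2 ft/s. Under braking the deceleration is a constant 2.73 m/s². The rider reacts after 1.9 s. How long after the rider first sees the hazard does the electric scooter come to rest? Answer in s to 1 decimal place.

24.2 ft/s × 0.3048 = 7.3762 m/s.
Braking time = v/a = 7.3762 / 2.730 = 2.702 s.
Total = 1.9 + 2.702 = 4.602 s.

Total time ≈ 4.6 s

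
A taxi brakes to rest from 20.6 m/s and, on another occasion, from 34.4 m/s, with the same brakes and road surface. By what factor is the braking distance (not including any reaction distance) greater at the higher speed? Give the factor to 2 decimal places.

Braking distance d = v²/(2a), so with a fixed, d ∝ v².
Factor = (34.4/20.6)² = 1.6699² = 2.7886.

Factor ≈ 2.79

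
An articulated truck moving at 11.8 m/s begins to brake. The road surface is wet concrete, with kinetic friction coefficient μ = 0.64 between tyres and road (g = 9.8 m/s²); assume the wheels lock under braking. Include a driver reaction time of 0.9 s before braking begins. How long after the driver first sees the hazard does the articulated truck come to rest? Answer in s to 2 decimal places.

a = μg = 0.64 × 9.8 = 6.272 m/s².
Braking time = v/a = 11.8000 / 6.272 = 1.881 s.
Total = 0.9 + 1.881 = 2.781 s.

Total time ≈ 2.78 s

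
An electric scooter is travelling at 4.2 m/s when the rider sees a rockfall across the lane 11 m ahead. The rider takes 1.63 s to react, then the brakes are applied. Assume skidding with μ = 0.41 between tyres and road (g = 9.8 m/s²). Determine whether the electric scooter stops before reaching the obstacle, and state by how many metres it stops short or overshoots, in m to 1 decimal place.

a = μg = 0.41 × 9.8 = 4.018 m/s².
Reaction distance = 4.2000 × 1.63 = 6.846 m.
Braking distance = v²/(2a) = 17.640 / 8.036 = 2.195 m.
Total stopping distance = 6.846 + 2.195 = 9.041 m, vs 11 m available — it stops with 11 − 9.041 = 1.959 m to spare.

Yes — it stops 2.0 m short of the obstacle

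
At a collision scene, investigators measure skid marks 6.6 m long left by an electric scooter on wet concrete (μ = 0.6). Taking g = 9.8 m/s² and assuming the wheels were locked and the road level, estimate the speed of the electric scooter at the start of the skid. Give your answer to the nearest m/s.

Deceleration a = μg = 0.6 × 9.8 = 5.880 m/s².
v = √(2a·d) = √(2 × 5.880 × 6.6) = √77.616 = 8.8100 m/s.

Initial speed ≈ 9 m/s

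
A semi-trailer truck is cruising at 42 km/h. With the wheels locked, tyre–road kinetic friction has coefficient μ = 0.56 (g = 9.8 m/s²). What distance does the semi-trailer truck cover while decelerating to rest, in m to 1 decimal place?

42 km/h ÷ 3.6 = 11.6667 m/s.
a = μg = 0.56 × 9.8 = 5.488 m/s².
Braking distance = v²/(2a) = 11.6667² / (2 × 5.488) = 136.112 / 10.976 = 12.401 m.

Braking distance ≈ 12.4 m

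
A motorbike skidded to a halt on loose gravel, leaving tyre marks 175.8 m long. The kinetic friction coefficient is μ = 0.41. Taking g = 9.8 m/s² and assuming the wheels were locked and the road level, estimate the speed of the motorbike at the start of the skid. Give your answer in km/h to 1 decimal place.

Deceleration a = μg = 0.41 × 9.8 = 4.018 m/s².
v = √(2a·d) = √(2 × 4.018 × 175.8) = √1412.729 = 37.5863 m/s.
= 37.5863 × 3.6 = 135.311 km/h.

Initial speed ≈ 135.3 km/h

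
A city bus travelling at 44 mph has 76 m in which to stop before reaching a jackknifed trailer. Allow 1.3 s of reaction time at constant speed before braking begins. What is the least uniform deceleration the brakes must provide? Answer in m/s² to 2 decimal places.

Required deceleration ≈ 3.84 m/s²

44 mph × 0.44704 = 19.6698 m/s.
Distance covered during reaction = 19.6698 × 1.3 = 25.571 m.
Distance available for braking: 76 − 25.571 = 50.429 m.
v² = 2a·d ⇒ a = v²/(2d) = 19.6698² / (2 × 50.429) = 386.901 / 100.858 = 3.8361 m/s².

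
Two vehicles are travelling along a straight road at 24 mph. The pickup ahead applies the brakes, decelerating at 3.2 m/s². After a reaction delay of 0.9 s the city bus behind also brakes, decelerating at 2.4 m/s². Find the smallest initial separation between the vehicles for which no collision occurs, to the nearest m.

24 mph × 0.44704 = 10.7290 m/s.
Leader travels v²/(2a_L) = 115.111 / 6.400 = 17.986 m before stopping.
Follower covers v·t_r = 10.7290 × 0.9 = 9.656 m while reacting, then v²/(2a_F) = 115.111 / 4.800 = 23.981 m while braking, for a total of 9.656 + 23.981 = 33.637 m.
Since a_F ≤ a_L and the follower starts braking later, the follower is never slower than the leader, so the closest approach is when both have stopped.
Minimum gap = 33.637 − 17.986 = 15.651 m.

Minimum gap ≈ 16 m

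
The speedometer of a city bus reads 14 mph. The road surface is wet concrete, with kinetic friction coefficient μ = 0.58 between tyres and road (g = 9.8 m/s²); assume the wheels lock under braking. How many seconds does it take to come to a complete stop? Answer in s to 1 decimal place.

Braking time ≈ 1.1 s

14 mph × 0.44704 = 6.2586 m/s.
a = μg = 0.58 × 9.8 = 5.684 m/s².
Braking time = v/a = 6.2586 / 5.684 = 1.101 s.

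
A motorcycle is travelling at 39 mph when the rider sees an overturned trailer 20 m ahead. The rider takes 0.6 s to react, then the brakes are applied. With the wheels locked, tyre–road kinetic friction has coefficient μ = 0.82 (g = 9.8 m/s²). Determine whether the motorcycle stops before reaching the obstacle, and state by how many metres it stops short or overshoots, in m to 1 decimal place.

No — it overshoots by 9.4 m

39 mph × 0.44704 = 17.4346 m/s.
a = μg = 0.82 × 9.8 = 8.036 m/s².
Reaction distance = 17.4346 × 0.6 = 10.461 m.
Braking distance = v²/(2a) = 303.965 / 16.072 = 18.913 m.
Total stopping distance = 10.461 + 18.913 = 29.374 m, vs 20 m available — it cannot stop in time and overshoots by 29.374 − 20 = 9.374 m.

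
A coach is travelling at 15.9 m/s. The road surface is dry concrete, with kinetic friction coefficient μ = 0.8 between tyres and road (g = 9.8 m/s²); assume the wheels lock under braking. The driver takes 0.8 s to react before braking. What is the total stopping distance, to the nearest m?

a = μg = 0.8 × 9.8 = 7.840 m/s².
Reaction distance = v·t_r = 15.9000 × 0.8 = 12.720 m.
Braking distance = v²/(2a) = 15.9000² / (2 × 7.840) = 252.810 / 15.680 = 16.123 m.
Total = 12.720 + 16.123 = 28.843 m.

Total stopping distance ≈ 29 m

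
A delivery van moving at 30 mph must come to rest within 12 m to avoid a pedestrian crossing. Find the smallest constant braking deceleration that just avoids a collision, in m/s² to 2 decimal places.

30 mph × 0.44704 = 13.4112 m/s.
v² = 2a·d ⇒ a = v²/(2d) = 13.4112² / (2 × 12.000) = 179.860 / 24.000 = 7.4942 m/s².

Required deceleration ≈ 7.49 m/s²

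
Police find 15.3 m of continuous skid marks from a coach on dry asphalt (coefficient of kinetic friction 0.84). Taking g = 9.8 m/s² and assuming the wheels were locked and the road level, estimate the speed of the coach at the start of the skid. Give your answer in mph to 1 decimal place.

Initial speed ≈ 35.5 mph

Deceleration a = μg = 0.84 × 9.8 = 8.232 m/s².
v = √(2a·d) = √(2 × 8.232 × 15.3) = √251.899 = 15.8713 m/s.
= 15.8713 ÷ 0.44704 = 35.503 mph.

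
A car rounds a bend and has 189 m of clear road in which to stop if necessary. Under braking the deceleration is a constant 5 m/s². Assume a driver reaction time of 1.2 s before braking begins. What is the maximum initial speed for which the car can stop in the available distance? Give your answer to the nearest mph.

Stopping distance: v·t_r + v²/(2a) = 189 with t_r = 1.2 s and a = 5.000 m/s².
So v² + 12.000 v − 1890.00 = 0.
Positive root: v = −a·t_r + √((a·t_r)² + 2a·d) = −6.000 + √(36.000 + 1890.00) = 37.8862 m/s.
37.8862 m/s ÷ 0.44704 = 84.749 mph.

Maximum speed ≈ 85 mph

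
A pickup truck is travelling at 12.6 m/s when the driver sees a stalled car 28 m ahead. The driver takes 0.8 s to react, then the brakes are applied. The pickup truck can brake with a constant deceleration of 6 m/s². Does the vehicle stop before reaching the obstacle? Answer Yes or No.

Reaction distance = 12.6000 × 0.8 = 10.080 m.
Braking distance = v²/(2a) = 158.760 / 12.000 = 13.230 m.
Total stopping distance = 10.080 + 13.230 = 23.310 m, vs 28 m available — it stops with 28 − 23.310 = 4.690 m to spare.

Yes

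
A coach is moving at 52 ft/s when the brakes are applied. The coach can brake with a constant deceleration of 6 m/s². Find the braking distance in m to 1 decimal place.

Braking distance ≈ 20.9 m

52 ft/s × 0.3048 = 15.8496 m/s.
Braking distance = v²/(2a) = 15.8496² / (2 × 6.000) = 251.210 / 12.000 = 20.934 m.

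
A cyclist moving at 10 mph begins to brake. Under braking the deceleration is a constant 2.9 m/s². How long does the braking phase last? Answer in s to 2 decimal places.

Braking time ≈ 1.54 s

10 mph × 0.44704 = 4.4704 m/s.
Braking time = v/a = 4.4704 / 2.900 = 1.542 s.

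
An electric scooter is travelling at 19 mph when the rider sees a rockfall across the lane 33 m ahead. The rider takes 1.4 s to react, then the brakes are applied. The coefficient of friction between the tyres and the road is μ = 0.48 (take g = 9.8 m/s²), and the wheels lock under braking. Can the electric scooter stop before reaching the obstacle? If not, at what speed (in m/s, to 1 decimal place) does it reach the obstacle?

19 mph × 0.44704 = 8.4938 m/s.
a = μg = 0.48 × 9.8 = 4.704 m/s².
Reaction distance = 8.4938 × 1.4 = 11.891 m.
Braking distance = v²/(2a) = 72.145 / 9.408 = 7.668 m.
Total stopping distance = 11.891 + 7.668 = 19.559 m, vs 33 m available — it stops with 33 − 19.559 = 13.441 m to spare.

Yes — it stops about 13.4 m short of the obstacle, so it never reaches it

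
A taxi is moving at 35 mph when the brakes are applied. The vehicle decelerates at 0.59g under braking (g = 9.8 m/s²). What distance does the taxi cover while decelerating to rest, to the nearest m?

Braking distance ≈ 21 m

35 mph × 0.44704 = 15.6464 m/s.
a = 0.59 × 9.8 = 5.782 m/s².
Braking distance = v²/(2a) = 15.6464² / (2 × 5.782) = 244.810 / 11.564 = 21.170 m.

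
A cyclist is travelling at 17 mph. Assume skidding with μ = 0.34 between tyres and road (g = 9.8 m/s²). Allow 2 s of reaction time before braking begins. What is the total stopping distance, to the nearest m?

Total stopping distance ≈ 24 m

17 mph × 0.44704 = 7.5997 m/s.
a = μg = 0.34 × 9.8 = 3.332 m/s².
Reaction distance = v·t_r = 7.5997 × 2 = 15.199 m.
Braking distance = v²/(2a) = 7.5997² / (2 × 3.332) = 57.755 / 6.664 = 8.667 m.
Total = 15.199 + 8.667 = 23.866 m.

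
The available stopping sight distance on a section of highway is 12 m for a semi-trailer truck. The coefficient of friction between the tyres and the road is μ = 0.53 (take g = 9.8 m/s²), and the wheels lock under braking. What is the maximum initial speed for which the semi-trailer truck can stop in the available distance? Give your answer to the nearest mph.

a = μg = 0.53 × 9.8 = 5.194 m/s².
v²/(2a) = d ⇒ v = √(2 × 5.194 × 12) = √124.66 = 11.1651 m/s.
11.1651 m/s ÷ 0.44704 = 24.976 mph.

Maximum speed ≈ 25 mph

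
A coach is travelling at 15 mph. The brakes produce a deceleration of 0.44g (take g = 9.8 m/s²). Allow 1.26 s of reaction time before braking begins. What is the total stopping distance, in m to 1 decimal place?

Total stopping distance ≈ 13.7 m

15 mph × 0.44704 = 6.7056 m/s.
a = 0.44 × 9.8 = 4.312 m/s².
Reaction distance = v·t_r = 6.7056 × 1.26 = 8.449 m.
Braking distance = v²/(2a) = 6.7056² / (2 × 4.312) = 44.965 / 8.624 = 5.214 m.
Total = 8.449 + 5.214 = 13.663 m.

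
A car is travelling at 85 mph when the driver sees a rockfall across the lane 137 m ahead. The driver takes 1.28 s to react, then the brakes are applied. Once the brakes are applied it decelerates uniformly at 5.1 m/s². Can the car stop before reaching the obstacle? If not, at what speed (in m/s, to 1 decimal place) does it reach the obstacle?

85 mph × 0.44704 = 37.9984 m/s.
Reaction distance = 37.9984 × 1.28 = 48.638 m.
Braking distance needed to stop: v²/(2a) = 1443.878 / 10.200 = 141.557 m, so total needed = 48.638 + 141.557 = 190.195 m > 137 m — it cannot stop.
Distance remaining when braking begins: 137 − 48.638 = 88.362 m.
v² = v₀² − 2a·d = 1443.878 − 2 × 5.100 × 88.362 = 542.586 m²/s².
v = √542.586 = 23.293 m/s.

No — it strikes the obstacle at 23.3 m/s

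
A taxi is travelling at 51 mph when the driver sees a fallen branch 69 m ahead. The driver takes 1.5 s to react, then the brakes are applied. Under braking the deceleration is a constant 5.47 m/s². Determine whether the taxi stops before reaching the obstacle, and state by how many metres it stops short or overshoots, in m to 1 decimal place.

51 mph × 0.44704 = 22.7990 m/s.
Reaction distance = 22.7990 × 1.5 = 34.198 m.
Braking distance = v²/(2a) = 519.794 / 10.940 = 47.513 m.
Total stopping distance = 34.198 + 47.513 = 81.711 m, vs 69 m available — it cannot stop in time and overshoots by 81.711 − 69 = 12.711 m.

No — it overshoots by 12.7 m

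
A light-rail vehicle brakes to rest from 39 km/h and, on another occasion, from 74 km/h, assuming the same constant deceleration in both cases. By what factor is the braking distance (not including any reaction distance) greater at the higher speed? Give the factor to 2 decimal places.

Braking distance d = v²/(2a), so with a fixed, d ∝ v².
Factor = (74/39)² = 1.8974² = 3.6001.

Factor ≈ 3.60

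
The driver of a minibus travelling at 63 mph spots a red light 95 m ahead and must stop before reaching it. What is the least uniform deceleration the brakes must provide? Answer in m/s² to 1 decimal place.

Required deceleration ≈ 4.2 m/s²

63 mph × 0.44704 = 28.1635 m/s.
v² = 2a·d ⇒ a = v²/(2d) = 28.1635² / (2 × 95.000) = 793.183 / 190.000 = 4.1746 m/s².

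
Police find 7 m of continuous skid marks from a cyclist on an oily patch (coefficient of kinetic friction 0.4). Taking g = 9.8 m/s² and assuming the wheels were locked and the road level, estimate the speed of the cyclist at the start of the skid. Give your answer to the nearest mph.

Initial speed ≈ 17 mph

Deceleration a = μg = 0.4 × 9.8 = 3.920 m/s².
v = √(2a·d) = √(2 × 3.920 × 7) = √54.880 = 7.4081 m/s.
= 7.4081 ÷ 0.44704 = 16.571 mph.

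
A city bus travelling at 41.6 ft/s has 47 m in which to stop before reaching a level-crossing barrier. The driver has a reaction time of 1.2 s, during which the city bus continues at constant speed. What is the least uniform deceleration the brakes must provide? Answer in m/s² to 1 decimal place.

Required deceleration ≈ 2.5 m/s²

41.6 ft/s × 0.3048 = 12.6797 m/s.
Distance covered during reaction = 12.6797 × 1.2 = 15.216 m.
Distance available for braking: 47 − 15.216 = 31.784 m.
v² = 2a·d ⇒ a = v²/(2d) = 12.6797² / (2 × 31.784) = 160.775 / 63.568 = 2.5292 m/s².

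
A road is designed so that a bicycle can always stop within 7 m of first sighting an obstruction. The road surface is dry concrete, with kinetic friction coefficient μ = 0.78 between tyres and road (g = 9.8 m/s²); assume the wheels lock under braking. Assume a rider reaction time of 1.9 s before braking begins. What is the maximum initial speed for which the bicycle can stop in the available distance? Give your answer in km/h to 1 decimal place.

Maximum speed ≈ 11.9 km/h

a = μg = 0.78 × 9.8 = 7.644 m/s².
Stopping distance: v·t_r + v²/(2a) = 7 with t_r = 1.9 s and a = 7.644 m/s².
So v² + 29.047 v − 107.02 = 0.
Positive root: v = −a·t_r + √((a·t_r)² + 2a·d) = −14.524 + √(210.947 + 107.02) = 3.3076 m/s.
3.3076 m/s × 3.6 = 11.907 km/h.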